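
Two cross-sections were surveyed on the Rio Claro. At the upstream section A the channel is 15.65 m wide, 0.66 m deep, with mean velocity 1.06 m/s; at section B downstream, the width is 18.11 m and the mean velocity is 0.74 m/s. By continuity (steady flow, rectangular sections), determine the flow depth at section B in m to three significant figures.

Q = A₁V₁ = (15.65×0.66) × 1.06 = 10.95 m³/s
d₂ = Q/(b₂ V₂) = 10.95/(18.11×0.74) = 0.8170 m

0.817 m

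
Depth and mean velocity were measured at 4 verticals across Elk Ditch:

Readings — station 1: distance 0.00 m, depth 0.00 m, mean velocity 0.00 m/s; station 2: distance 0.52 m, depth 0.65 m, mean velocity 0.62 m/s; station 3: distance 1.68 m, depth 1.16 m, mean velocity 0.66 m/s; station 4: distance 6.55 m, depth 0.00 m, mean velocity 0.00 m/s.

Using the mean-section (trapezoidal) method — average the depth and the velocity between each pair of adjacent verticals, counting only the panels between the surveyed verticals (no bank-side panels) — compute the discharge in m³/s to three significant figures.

1.66 m³/s

Panel 1-2: Δb = 0.52 m, d̄ = (0.00+0.65)/2 = 0.325, v̄ = (0.00+0.62)/2 = 0.31 → q = 0.52×0.325×0.31 = 0.05239 m³/s
Panel 2-3: Δb = 1.16 m, d̄ = (0.65+1.16)/2 = 0.905, v̄ = (0.62+0.66)/2 = 0.64 → q = 1.16×0.905×0.64 = 0.6719 m³/s
Panel 3-4: Δb = 4.87 m, d̄ = (1.16+0.00)/2 = 0.58, v̄ = (0.66+0.00)/2 = 0.33 → q = 4.87×0.58×0.33 = 0.9321 m³/s
Q = Σ q = 1.656 m³/s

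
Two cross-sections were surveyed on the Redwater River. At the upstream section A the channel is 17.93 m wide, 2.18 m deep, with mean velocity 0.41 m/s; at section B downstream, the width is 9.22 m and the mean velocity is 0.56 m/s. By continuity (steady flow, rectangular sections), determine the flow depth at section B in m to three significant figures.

3.10 m

Q = A₁V₁ = (17.93×2.18) × 0.41 = 16.03 m³/s
d₂ = Q/(b₂ V₂) = 16.03/(9.22×0.56) = 3.104 m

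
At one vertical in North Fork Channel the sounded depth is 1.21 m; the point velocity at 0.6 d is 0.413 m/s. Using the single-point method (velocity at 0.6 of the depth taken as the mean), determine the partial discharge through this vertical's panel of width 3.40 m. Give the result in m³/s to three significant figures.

1.70 m³/s

v̄ = v₀.₆ = 0.413 m/s
q = v̄ × d × w = 0.4130 × 1.21 × 3.40 = 1.699 m³/s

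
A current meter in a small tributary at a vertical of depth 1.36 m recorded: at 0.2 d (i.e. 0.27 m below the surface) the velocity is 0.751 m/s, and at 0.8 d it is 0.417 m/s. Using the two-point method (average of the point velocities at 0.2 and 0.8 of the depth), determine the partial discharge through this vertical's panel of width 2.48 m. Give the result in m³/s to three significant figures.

v̄ = (0.751 + 0.417) / 2 = 0.5840 m/s
q = v̄ × d × w = 0.5840 × 1.36 × 2.48 = 1.970 m³/s

1.97 m³/s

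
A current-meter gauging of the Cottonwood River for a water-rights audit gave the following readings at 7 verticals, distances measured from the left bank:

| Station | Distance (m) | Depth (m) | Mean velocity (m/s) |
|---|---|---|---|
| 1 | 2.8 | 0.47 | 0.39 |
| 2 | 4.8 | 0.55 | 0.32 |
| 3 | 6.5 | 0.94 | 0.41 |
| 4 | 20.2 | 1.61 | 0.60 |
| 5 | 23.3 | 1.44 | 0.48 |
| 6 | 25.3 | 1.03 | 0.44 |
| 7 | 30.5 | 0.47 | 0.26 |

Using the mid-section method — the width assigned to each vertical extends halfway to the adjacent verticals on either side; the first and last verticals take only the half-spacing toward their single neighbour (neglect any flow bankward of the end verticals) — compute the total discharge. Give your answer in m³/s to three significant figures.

15.3 m³/s

w_1 = (4.8 − 2.8)/2 = 1 m; q_1 = 0.39 × 0.47 × 1 = 0.1833 m³/s
w_2 = (6.5 − 2.8)/2 = 1.85 m; q_2 = 0.32 × 0.55 × 1.85 = 0.3256 m³/s
w_3 = (20.2 − 4.8)/2 = 7.7 m; q_3 = 0.41 × 0.94 × 7.7 = 2.968 m³/s
w_4 = (23.3 − 6.5)/2 = 8.4 m; q_4 = 0.60 × 1.61 × 8.4 = 8.114 m³/s
w_5 = (25.3 − 20.2)/2 = 2.55 m; q_5 = 0.48 × 1.44 × 2.55 = 1.763 m³/s
w_6 = (30.5 − 23.3)/2 = 3.6 m; q_6 = 0.44 × 1.03 × 3.6 = 1.632 m³/s
w_7 = (30.5 − 25.3)/2 = 2.6 m; q_7 = 0.26 × 0.47 × 2.6 = 0.3177 m³/s
Q = Σ qᵢ = 15.30 m³/s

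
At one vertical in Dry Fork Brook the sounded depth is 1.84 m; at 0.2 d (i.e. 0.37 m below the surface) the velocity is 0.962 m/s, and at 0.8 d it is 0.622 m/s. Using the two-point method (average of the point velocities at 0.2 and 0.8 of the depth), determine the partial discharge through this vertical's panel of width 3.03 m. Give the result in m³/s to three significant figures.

4.42 m³/s

v̄ = (0.962 + 0.622) / 2 = 0.7920 m/s
q = v̄ × d × w = 0.7920 × 1.84 × 3.03 = 4.416 m³/s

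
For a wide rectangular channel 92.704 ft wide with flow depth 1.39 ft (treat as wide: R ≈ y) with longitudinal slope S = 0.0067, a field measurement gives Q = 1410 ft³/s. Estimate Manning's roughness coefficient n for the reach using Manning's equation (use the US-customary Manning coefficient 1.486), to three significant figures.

A = b·y = 92.704 × 1.39 = 128.9 ft²
Wide channel: R ≈ y = 1.39 ft
n = (1.486/Q)·A·R^(2/3)·S^(1/2) = (1.486/1410) × 128.9 × 1.245 × 0.08185 = 0.01385

0.0138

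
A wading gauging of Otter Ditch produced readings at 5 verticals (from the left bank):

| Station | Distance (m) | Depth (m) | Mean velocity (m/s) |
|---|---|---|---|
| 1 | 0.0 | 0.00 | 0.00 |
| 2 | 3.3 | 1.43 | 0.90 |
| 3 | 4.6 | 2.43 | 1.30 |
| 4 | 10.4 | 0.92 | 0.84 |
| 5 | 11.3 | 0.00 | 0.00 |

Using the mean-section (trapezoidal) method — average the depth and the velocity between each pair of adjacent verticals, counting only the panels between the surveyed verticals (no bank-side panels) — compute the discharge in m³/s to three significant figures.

14.4 m³/s

Panel 1-2: Δb = 3.3 m, d̄ = (0.00+1.43)/2 = 0.715, v̄ = (0.00+0.90)/2 = 0.45 → q = 3.3×0.715×0.45 = 1.062 m³/s
Panel 2-3: Δb = 1.3 m, d̄ = (1.43+2.43)/2 = 1.93, v̄ = (0.90+1.30)/2 = 1.1 → q = 1.3×1.93×1.1 = 2.760 m³/s
Panel 3-4: Δb = 5.8 m, d̄ = (2.43+0.92)/2 = 1.675, v̄ = (1.30+0.84)/2 = 1.07 → q = 5.8×1.675×1.07 = 10.40 m³/s
Panel 4-5: Δb = 0.9 m, d̄ = (0.92+0.00)/2 = 0.46, v̄ = (0.84+0.00)/2 = 0.42 → q = 0.9×0.46×0.42 = 0.1739 m³/s
Q = Σ q = 14.39 m³/s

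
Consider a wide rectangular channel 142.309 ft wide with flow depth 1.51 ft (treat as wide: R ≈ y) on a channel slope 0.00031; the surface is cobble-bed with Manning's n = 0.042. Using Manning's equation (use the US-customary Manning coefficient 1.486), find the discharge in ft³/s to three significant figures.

176 ft³/s

A = b·y = 142.309 × 1.51 = 214.9 ft²
Wide channel: R ≈ y = 1.51 ft
Q = (1.486/n)·A·R^(2/3)·S^(1/2) = (1.486/0.042) × 214.9 × 1.510^(2/3) × 0.00031^(1/2) = 176.2 ft³/s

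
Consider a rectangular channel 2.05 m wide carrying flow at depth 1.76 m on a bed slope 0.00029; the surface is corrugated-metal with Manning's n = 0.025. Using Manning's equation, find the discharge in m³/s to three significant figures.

A = b·y = 2.05 × 1.76 = 3.608 m²
P = b + 2y = 2.05 + 2×1.76 = 5.570 m
R = A/P = 3.608/5.570 = 0.6478 m
Q = (1/n)·A·R^(2/3)·S^(1/2) = (1/0.025) × 3.608 × 0.6478^(2/3) × 0.00029^(1/2) = 1.840 m³/s

1.84 m³/s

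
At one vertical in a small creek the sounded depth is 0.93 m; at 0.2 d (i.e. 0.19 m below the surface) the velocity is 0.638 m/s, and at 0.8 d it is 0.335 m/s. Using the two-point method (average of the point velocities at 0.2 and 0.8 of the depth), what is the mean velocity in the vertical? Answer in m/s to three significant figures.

0.487 m/s

v̄ = (0.638 + 0.335) / 2 = 0.4865 m/s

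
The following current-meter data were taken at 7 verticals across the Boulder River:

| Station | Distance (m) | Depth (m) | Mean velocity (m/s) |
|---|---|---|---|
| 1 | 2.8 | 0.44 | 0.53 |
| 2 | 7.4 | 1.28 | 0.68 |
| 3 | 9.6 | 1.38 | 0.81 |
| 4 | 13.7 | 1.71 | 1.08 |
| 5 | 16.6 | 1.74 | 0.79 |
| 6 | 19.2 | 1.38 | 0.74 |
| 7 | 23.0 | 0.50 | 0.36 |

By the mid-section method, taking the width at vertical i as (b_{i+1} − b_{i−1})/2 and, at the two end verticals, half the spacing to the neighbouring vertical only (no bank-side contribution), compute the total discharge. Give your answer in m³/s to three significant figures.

w_1 = (7.4 − 2.8)/2 = 2.3 m; q_1 = 0.53 × 0.44 × 2.3 = 0.5364 m³/s
w_2 = (9.6 − 2.8)/2 = 3.4 m; q_2 = 0.68 × 1.28 × 3.4 = 2.959 m³/s
w_3 = (13.7 − 7.4)/2 = 3.15 m; q_3 = 0.81 × 1.38 × 3.15 = 3.521 m³/s
w_4 = (16.6 − 9.6)/2 = 3.5 m; q_4 = 1.08 × 1.71 × 3.5 = 6.464 m³/s
w_5 = (19.2 − 13.7)/2 = 2.75 m; q_5 = 0.79 × 1.74 × 2.75 = 3.780 m³/s
w_6 = (23.0 − 16.6)/2 = 3.2 m; q_6 = 0.74 × 1.38 × 3.2 = 3.268 m³/s
w_7 = (23.0 − 19.2)/2 = 1.9 m; q_7 = 0.36 × 0.50 × 1.9 = 0.3420 m³/s
Q = Σ qᵢ = 20.87 m³/s

20.9 m³/s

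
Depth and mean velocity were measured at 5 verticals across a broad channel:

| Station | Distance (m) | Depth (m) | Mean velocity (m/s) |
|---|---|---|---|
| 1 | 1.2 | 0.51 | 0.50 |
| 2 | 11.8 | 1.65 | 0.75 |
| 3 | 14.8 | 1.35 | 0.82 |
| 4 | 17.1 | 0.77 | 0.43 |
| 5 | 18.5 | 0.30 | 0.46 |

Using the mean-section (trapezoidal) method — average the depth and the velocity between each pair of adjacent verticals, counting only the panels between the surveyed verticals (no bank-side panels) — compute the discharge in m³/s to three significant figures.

12.5 m³/s

Panel 1-2: Δb = 10.6 m, d̄ = (0.51+1.65)/2 = 1.08, v̄ = (0.50+0.75)/2 = 0.625 → q = 10.6×1.08×0.625 = 7.155 m³/s
Panel 2-3: Δb = 3 m, d̄ = (1.65+1.35)/2 = 1.5, v̄ = (0.75+0.82)/2 = 0.785 → q = 3×1.5×0.785 = 3.533 m³/s
Panel 3-4: Δb = 2.3 m, d̄ = (1.35+0.77)/2 = 1.06, v̄ = (0.82+0.43)/2 = 0.625 → q = 2.3×1.06×0.625 = 1.524 m³/s
Panel 4-5: Δb = 1.4 m, d̄ = (0.77+0.30)/2 = 0.535, v̄ = (0.43+0.46)/2 = 0.445 → q = 1.4×0.535×0.445 = 0.3333 m³/s
Q = Σ q = 12.54 m³/s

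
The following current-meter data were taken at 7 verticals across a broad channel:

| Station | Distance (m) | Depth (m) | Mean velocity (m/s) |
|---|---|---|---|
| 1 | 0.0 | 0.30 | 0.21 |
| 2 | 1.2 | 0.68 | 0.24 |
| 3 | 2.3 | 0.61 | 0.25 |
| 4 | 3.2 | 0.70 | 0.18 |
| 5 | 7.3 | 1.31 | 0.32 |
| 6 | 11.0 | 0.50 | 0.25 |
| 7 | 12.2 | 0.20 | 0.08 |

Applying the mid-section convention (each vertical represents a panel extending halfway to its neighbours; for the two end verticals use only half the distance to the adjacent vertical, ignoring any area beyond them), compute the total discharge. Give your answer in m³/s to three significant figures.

2.64 m³/s

w_1 = (1.2 − 0.0)/2 = 0.6 m; q_1 = 0.21 × 0.30 × 0.6 = 0.03780 m³/s
w_2 = (2.3 − 0.0)/2 = 1.15 m; q_2 = 0.24 × 0.68 × 1.15 = 0.1877 m³/s
w_3 = (3.2 − 1.2)/2 = 1 m; q_3 = 0.25 × 0.61 × 1 = 0.1525 m³/s
w_4 = (7.3 − 2.3)/2 = 2.5 m; q_4 = 0.18 × 0.70 × 2.5 = 0.3150 m³/s
w_5 = (11.0 − 3.2)/2 = 3.9 m; q_5 = 0.32 × 1.31 × 3.9 = 1.635 m³/s
w_6 = (12.2 − 7.3)/2 = 2.45 m; q_6 = 0.25 × 0.50 × 2.45 = 0.3063 m³/s
w_7 = (12.2 − 11.0)/2 = 0.6 m; q_7 = 0.08 × 0.20 × 0.6 = 0.009600 m³/s
Q = Σ qᵢ = 2.644 m³/s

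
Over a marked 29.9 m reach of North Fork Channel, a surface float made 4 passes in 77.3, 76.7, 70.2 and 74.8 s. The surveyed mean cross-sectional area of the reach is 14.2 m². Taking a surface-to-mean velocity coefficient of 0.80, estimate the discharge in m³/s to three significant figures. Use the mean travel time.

t̄ = (77.3 + 76.7 + 70.2 + 74.8) / 4 = 74.75 s
v_surface = L / t̄ = 29.9 / 74.75 = 0.4000 m/s
v_mean = 0.80 × 0.4000 = 0.3200 m/s
Q = A × v_mean = 14.2 × 0.3200 = 4.544 m³/s

4.54 m³/s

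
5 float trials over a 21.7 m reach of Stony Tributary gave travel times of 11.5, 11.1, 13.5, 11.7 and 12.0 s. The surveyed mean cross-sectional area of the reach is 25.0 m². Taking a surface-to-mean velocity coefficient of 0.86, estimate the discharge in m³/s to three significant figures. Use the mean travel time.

t̄ = (11.5 + 11.1 + 13.5 + 11.7 + 12.0) / 5 = 11.96 s
v_surface = L / t̄ = 21.7 / 11.96 = 1.814 m/s
v_mean = 0.86 × 1.814 = 1.560 m/s
Q = A × v_mean = 25.0 × 1.560 = 39.01 m³/s

39.0 m³/s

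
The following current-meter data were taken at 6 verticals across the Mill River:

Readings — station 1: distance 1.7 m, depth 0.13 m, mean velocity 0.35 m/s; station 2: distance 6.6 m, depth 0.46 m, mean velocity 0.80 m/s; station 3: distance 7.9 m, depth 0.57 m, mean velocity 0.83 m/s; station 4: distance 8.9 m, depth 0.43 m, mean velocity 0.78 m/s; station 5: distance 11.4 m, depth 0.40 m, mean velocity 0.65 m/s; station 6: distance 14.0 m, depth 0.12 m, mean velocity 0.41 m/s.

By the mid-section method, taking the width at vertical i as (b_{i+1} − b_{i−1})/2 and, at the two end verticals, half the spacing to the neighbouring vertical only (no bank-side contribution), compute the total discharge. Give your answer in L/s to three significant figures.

3110 L/s

w_1 = (6.6 − 1.7)/2 = 2.45 m; q_1 = 0.35 × 0.13 × 2.45 = 0.1115 m³/s
w_2 = (7.9 − 1.7)/2 = 3.1 m; q_2 = 0.80 × 0.46 × 3.1 = 1.141 m³/s
w_3 = (8.9 − 6.6)/2 = 1.15 m; q_3 = 0.83 × 0.57 × 1.15 = 0.5441 m³/s
w_4 = (11.4 − 7.9)/2 = 1.75 m; q_4 = 0.78 × 0.43 × 1.75 = 0.5870 m³/s
w_5 = (14.0 − 8.9)/2 = 2.55 m; q_5 = 0.65 × 0.40 × 2.55 = 0.6630 m³/s
w_6 = (14.0 − 11.4)/2 = 1.3 m; q_6 = 0.41 × 0.12 × 1.3 = 0.06396 m³/s
Q = Σ qᵢ = 3.110 m³/s
= 3.110 × 1000 = 3110 L/s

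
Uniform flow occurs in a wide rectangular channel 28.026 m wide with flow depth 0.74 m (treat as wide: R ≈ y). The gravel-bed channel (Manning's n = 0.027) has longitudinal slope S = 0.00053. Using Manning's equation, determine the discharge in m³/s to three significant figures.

14.5 m³/s

A = b·y = 28.026 × 0.74 = 20.74 m²
Wide channel: R ≈ y = 0.74 m
Q = (1/n)·A·R^(2/3)·S^(1/2) = (1/0.027) × 20.74 × 0.7400^(2/3) × 0.00053^(1/2) = 14.47 m³/s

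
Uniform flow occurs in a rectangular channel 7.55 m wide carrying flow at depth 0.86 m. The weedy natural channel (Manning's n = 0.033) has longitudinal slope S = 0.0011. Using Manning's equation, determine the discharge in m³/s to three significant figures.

5.15 m³/s

A = b·y = 7.55 × 0.86 = 6.493 m²
P = b + 2y = 7.55 + 2×0.86 = 9.270 m
R = A/P = 6.493/9.270 = 0.7004 m
Q = (1/n)·A·R^(2/3)·S^(1/2) = (1/0.033) × 6.493 × 0.7004^(2/3) × 0.0011^(1/2) = 5.147 m³/s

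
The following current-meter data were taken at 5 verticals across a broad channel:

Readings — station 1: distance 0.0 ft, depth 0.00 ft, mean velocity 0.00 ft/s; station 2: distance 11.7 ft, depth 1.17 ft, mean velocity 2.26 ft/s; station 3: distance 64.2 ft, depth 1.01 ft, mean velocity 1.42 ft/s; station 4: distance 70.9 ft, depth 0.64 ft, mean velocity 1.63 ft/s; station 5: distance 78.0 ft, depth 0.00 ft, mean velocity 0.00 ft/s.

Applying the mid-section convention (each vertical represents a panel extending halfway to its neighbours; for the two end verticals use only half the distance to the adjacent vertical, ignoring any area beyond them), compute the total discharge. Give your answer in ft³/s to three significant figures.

135 ft³/s

w_2 = (64.2 − 0.0)/2 = 32.1 ft; q_2 = 2.26 × 1.17 × 32.1 = 84.88 ft³/s
w_3 = (70.9 − 11.7)/2 = 29.6 ft; q_3 = 1.42 × 1.01 × 29.6 = 42.45 ft³/s
w_4 = (78.0 − 64.2)/2 = 6.9 ft; q_4 = 1.63 × 0.64 × 6.9 = 7.198 ft³/s
Stations 1, 5 contribute zero (depth or velocity is 0).
Q = Σ qᵢ = 134.5 ft³/s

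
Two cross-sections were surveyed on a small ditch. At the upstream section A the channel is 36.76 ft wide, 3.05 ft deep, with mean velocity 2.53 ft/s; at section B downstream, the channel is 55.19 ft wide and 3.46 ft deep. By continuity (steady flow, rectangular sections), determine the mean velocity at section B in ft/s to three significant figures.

Q = A₁V₁ = (36.76×3.05) × 2.53 = 283.7 ft³/s
A₂ = 55.19 × 3.46 = 191.0 ft²
V₂ = Q/A₂ = 283.7/191.0 = 1.485 ft/s

1.49 ft/s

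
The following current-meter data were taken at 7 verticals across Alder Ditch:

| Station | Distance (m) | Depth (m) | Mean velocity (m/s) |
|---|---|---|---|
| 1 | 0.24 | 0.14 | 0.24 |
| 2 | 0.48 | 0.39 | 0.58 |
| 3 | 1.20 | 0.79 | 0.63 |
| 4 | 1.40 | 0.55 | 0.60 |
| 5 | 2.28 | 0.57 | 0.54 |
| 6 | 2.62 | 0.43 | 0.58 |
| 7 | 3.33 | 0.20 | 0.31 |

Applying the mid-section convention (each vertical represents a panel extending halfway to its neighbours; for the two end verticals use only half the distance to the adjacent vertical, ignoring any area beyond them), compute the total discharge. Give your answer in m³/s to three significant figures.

0.860 m³/s

w_1 = (0.48 − 0.24)/2 = 0.12 m; q_1 = 0.24 × 0.14 × 0.12 = 0.004032 m³/s
w_2 = (1.20 − 0.24)/2 = 0.48 m; q_2 = 0.58 × 0.39 × 0.48 = 0.1086 m³/s
w_3 = (1.40 − 0.48)/2 = 0.46 m; q_3 = 0.63 × 0.79 × 0.46 = 0.2289 m³/s
w_4 = (2.28 − 1.20)/2 = 0.54 m; q_4 = 0.60 × 0.55 × 0.54 = 0.1782 m³/s
w_5 = (2.62 − 1.40)/2 = 0.61 m; q_5 = 0.54 × 0.57 × 0.61 = 0.1878 m³/s
w_6 = (3.33 − 2.28)/2 = 0.525 m; q_6 = 0.58 × 0.43 × 0.525 = 0.1309 m³/s
w_7 = (3.33 − 2.62)/2 = 0.355 m; q_7 = 0.31 × 0.20 × 0.355 = 0.02201 m³/s
Q = Σ qᵢ = 0.8605 m³/s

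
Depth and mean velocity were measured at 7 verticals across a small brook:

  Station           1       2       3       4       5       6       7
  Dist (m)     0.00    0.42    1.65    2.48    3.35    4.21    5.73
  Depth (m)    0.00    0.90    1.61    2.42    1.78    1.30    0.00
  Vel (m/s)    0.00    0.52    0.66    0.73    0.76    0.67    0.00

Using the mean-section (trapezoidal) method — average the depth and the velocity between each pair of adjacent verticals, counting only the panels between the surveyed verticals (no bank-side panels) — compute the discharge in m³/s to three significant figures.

4.76 m³/s

Panel 1-2: Δb = 0.42 m, d̄ = (0.00+0.90)/2 = 0.45, v̄ = (0.00+0.52)/2 = 0.26 → q = 0.42×0.45×0.26 = 0.04914 m³/s
Panel 2-3: Δb = 1.23 m, d̄ = (0.90+1.61)/2 = 1.255, v̄ = (0.52+0.66)/2 = 0.59 → q = 1.23×1.255×0.59 = 0.9108 m³/s
Panel 3-4: Δb = 0.83 m, d̄ = (1.61+2.42)/2 = 2.015, v̄ = (0.66+0.73)/2 = 0.695 → q = 0.83×2.015×0.695 = 1.162 m³/s
Panel 4-5: Δb = 0.87 m, d̄ = (2.42+1.78)/2 = 2.1, v̄ = (0.73+0.76)/2 = 0.745 → q = 0.87×2.1×0.745 = 1.361 m³/s
Panel 5-6: Δb = 0.86 m, d̄ = (1.78+1.30)/2 = 1.54, v̄ = (0.76+0.67)/2 = 0.715 → q = 0.86×1.54×0.715 = 0.9469 m³/s
Panel 6-7: Δb = 1.52 m, d̄ = (1.30+0.00)/2 = 0.65, v̄ = (0.67+0.00)/2 = 0.335 → q = 1.52×0.65×0.335 = 0.3310 m³/s
Q = Σ q = 4.761 m³/s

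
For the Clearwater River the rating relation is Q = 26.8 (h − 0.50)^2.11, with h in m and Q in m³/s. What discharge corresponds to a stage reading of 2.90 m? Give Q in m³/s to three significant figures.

170 m³/s

Q = 26.8 × (2.90 − 0.50)^2.11 = 26.8 × 2.4^2.11 = 170.0 m³/s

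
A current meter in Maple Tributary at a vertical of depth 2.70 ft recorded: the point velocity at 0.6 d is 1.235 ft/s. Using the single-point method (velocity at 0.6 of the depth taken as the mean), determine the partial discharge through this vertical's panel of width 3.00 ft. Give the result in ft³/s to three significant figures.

10.0 ft³/s

v̄ = v₀.₆ = 1.235 ft/s
q = v̄ × d × w = 1.235 × 2.70 × 3.00 = 10.00 ft³/s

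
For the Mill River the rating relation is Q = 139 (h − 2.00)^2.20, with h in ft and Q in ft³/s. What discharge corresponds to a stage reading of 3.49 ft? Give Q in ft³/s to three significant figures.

Q = 139 × (3.49 − 2.00)^2.20 = 139 × 1.49^2.20 = 334.2 ft³/s

334 ft³/s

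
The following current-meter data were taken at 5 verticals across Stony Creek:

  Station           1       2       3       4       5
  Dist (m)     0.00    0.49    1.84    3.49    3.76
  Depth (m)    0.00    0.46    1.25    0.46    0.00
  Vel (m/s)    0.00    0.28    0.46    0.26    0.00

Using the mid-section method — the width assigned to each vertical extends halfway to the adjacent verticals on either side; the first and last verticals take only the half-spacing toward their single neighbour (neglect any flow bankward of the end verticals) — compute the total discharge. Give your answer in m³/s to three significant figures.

w_2 = (1.84 − 0.00)/2 = 0.92 m; q_2 = 0.28 × 0.46 × 0.92 = 0.1185 m³/s
w_3 = (3.49 − 0.49)/2 = 1.5 m; q_3 = 0.46 × 1.25 × 1.5 = 0.8625 m³/s
w_4 = (3.76 − 1.84)/2 = 0.96 m; q_4 = 0.26 × 0.46 × 0.96 = 0.1148 m³/s
Stations 1, 5 contribute zero (depth or velocity is 0).
Q = Σ qᵢ = 1.096 m³/s

1.10 m³/s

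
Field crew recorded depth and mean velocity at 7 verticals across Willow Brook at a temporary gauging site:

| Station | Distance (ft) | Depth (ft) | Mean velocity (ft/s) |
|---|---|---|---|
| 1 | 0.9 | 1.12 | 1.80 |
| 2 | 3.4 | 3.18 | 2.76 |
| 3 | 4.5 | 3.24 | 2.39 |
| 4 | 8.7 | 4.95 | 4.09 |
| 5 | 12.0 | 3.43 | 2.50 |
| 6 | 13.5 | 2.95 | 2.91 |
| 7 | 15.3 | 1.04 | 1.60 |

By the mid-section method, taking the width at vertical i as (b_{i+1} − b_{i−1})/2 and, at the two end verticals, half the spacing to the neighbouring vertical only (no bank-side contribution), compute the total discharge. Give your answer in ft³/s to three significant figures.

w_1 = (3.4 − 0.9)/2 = 1.25 ft; q_1 = 1.80 × 1.12 × 1.25 = 2.520 ft³/s
w_2 = (4.5 − 0.9)/2 = 1.8 ft; q_2 = 2.76 × 3.18 × 1.8 = 15.80 ft³/s
w_3 = (8.7 − 3.4)/2 = 2.65 ft; q_3 = 2.39 × 3.24 × 2.65 = 20.52 ft³/s
w_4 = (12.0 − 4.5)/2 = 3.75 ft; q_4 = 4.09 × 4.95 × 3.75 = 75.92 ft³/s
w_5 = (13.5 − 8.7)/2 = 2.4 ft; q_5 = 2.50 × 3.43 × 2.4 = 20.58 ft³/s
w_6 = (15.3 − 12.0)/2 = 1.65 ft; q_6 = 2.91 × 2.95 × 1.65 = 14.16 ft³/s
w_7 = (15.3 − 13.5)/2 = 0.9 ft; q_7 = 1.60 × 1.04 × 0.9 = 1.498 ft³/s
Q = Σ qᵢ = 151.0 ft³/s

151 ft³/s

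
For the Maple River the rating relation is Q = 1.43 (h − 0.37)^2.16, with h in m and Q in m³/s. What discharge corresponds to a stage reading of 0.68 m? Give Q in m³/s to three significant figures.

0.114 m³/s

Q = 1.43 × (0.68 − 0.37)^2.16 = 1.43 × 0.31^2.16 = 0.1139 m³/s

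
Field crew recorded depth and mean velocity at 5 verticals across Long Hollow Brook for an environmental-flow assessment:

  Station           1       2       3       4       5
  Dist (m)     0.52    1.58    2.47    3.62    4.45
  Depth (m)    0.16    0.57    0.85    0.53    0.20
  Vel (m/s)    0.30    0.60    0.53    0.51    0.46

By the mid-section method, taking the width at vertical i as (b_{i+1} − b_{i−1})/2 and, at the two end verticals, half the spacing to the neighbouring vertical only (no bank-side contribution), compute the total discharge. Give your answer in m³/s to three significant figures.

1.12 m³/s

w_1 = (1.58 − 0.52)/2 = 0.53 m; q_1 = 0.30 × 0.16 × 0.53 = 0.02544 m³/s
w_2 = (2.47 − 0.52)/2 = 0.975 m; q_2 = 0.60 × 0.57 × 0.975 = 0.3335 m³/s
w_3 = (3.62 − 1.58)/2 = 1.02 m; q_3 = 0.53 × 0.85 × 1.02 = 0.4595 m³/s
w_4 = (4.45 − 2.47)/2 = 0.99 m; q_4 = 0.51 × 0.53 × 0.99 = 0.2676 m³/s
w_5 = (4.45 − 3.62)/2 = 0.415 m; q_5 = 0.46 × 0.20 × 0.415 = 0.03818 m³/s
Q = Σ qᵢ = 1.124 m³/s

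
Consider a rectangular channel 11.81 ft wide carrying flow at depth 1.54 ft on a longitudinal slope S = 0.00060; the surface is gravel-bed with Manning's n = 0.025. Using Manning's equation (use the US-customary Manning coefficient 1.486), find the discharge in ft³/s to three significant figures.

A = b·y = 11.81 × 1.54 = 18.19 ft²
P = b + 2y = 11.81 + 2×1.54 = 14.89 ft
R = A/P = 18.19/14.89 = 1.221 ft
Q = (1.486/n)·A·R^(2/3)·S^(1/2) = (1.486/0.025) × 18.19 × 1.221^(2/3) × 0.00060^(1/2) = 30.26 ft³/s

30.3 ft³/s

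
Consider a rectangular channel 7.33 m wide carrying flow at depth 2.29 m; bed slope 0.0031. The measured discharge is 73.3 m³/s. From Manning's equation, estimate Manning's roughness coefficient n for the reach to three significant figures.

A = b·y = 7.33 × 2.29 = 16.79 m²
P = b + 2y = 7.33 + 2×2.29 = 11.91 m
R = A/P = 16.79/11.91 = 1.409 m
n = (1/Q)·A·R^(2/3)·S^(1/2) = (1/73.3) × 16.79 × 1.257 × 0.05568 = 0.01603

0.0160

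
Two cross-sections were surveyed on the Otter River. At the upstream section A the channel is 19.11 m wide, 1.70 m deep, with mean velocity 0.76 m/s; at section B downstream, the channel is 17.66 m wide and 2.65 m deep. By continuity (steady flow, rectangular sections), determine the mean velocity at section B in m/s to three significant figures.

0.528 m/s

Q = A₁V₁ = (19.11×1.70) × 0.76 = 24.69 m³/s
A₂ = 17.66 × 2.65 = 46.80 m²
V₂ = Q/A₂ = 24.69/46.80 = 0.5276 m/s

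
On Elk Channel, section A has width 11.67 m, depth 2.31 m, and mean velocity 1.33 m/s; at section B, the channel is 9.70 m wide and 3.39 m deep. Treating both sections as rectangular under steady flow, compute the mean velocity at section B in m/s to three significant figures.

1.09 m/s

Q = A₁V₁ = (11.67×2.31) × 1.33 = 35.85 m³/s
A₂ = 9.70 × 3.39 = 32.88 m²
V₂ = Q/A₂ = 35.85/32.88 = 1.090 m/s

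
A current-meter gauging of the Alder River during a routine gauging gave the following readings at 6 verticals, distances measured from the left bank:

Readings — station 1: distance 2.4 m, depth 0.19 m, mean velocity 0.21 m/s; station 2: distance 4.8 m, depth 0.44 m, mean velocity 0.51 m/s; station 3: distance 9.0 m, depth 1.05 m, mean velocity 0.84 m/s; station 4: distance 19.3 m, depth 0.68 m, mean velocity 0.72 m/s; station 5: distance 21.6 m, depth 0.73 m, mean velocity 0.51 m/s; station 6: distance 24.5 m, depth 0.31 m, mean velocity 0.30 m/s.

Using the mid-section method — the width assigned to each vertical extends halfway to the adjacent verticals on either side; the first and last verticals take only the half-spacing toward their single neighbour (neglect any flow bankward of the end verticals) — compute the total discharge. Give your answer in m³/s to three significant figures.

11.4 m³/s

w_1 = (4.8 − 2.4)/2 = 1.2 m; q_1 = 0.21 × 0.19 × 1.2 = 0.04788 m³/s
w_2 = (9.0 − 2.4)/2 = 3.3 m; q_2 = 0.51 × 0.44 × 3.3 = 0.7405 m³/s
w_3 = (19.3 − 4.8)/2 = 7.25 m; q_3 = 0.84 × 1.05 × 7.25 = 6.395 m³/s
w_4 = (21.6 − 9.0)/2 = 6.3 m; q_4 = 0.72 × 0.68 × 6.3 = 3.084 m³/s
w_5 = (24.5 − 19.3)/2 = 2.6 m; q_5 = 0.51 × 0.73 × 2.6 = 0.9680 m³/s
w_6 = (24.5 − 21.6)/2 = 1.45 m; q_6 = 0.30 × 0.31 × 1.45 = 0.1349 m³/s
Q = Σ qᵢ = 11.37 m³/s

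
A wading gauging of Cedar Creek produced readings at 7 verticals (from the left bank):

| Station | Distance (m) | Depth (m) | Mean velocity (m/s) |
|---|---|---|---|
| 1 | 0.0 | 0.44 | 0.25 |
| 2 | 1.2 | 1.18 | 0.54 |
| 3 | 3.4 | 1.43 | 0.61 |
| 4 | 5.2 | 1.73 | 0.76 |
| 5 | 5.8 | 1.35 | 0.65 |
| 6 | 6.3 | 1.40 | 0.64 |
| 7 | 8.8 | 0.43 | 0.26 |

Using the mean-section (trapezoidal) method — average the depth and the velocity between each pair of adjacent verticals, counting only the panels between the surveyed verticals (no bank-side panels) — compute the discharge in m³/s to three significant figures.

Panel 1-2: Δb = 1.2 m, d̄ = (0.44+1.18)/2 = 0.81, v̄ = (0.25+0.54)/2 = 0.395 → q = 1.2×0.81×0.395 = 0.3839 m³/s
Panel 2-3: Δb = 2.2 m, d̄ = (1.18+1.43)/2 = 1.305, v̄ = (0.54+0.61)/2 = 0.575 → q = 2.2×1.305×0.575 = 1.651 m³/s
Panel 3-4: Δb = 1.8 m, d̄ = (1.43+1.73)/2 = 1.58, v̄ = (0.61+0.76)/2 = 0.685 → q = 1.8×1.58×0.685 = 1.948 m³/s
Panel 4-5: Δb = 0.6 m, d̄ = (1.73+1.35)/2 = 1.54, v̄ = (0.76+0.65)/2 = 0.705 → q = 0.6×1.54×0.705 = 0.6514 m³/s
Panel 5-6: Δb = 0.5 m, d̄ = (1.35+1.40)/2 = 1.375, v̄ = (0.65+0.64)/2 = 0.645 → q = 0.5×1.375×0.645 = 0.4434 m³/s
Panel 6-7: Δb = 2.5 m, d̄ = (1.40+0.43)/2 = 0.915, v̄ = (0.64+0.26)/2 = 0.45 → q = 2.5×0.915×0.45 = 1.029 m³/s
Q = Σ q = 6.107 m³/s

6.11 m³/s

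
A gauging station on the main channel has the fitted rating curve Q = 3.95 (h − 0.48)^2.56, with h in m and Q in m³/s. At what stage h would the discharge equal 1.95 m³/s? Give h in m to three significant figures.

1.24 m

h − h₀ = (Q/C)^(1/b) = (1.95/3.95)^(1/2.56) = 0.7590 m
h = 0.48 + 0.7590 = 1.239 m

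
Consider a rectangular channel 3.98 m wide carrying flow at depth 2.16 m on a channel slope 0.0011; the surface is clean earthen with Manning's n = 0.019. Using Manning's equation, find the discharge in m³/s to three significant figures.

15.4 m³/s

A = b·y = 3.98 × 2.16 = 8.597 m²
P = b + 2y = 3.98 + 2×2.16 = 8.300 m
R = A/P = 8.597/8.300 = 1.036 m
Q = (1/n)·A·R^(2/3)·S^(1/2) = (1/0.019) × 8.597 × 1.036^(2/3) × 0.0011^(1/2) = 15.36 m³/s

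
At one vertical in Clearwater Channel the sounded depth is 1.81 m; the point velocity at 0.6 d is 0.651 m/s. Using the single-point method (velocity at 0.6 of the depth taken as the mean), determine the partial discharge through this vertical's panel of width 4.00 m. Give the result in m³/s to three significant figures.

v̄ = v₀.₆ = 0.651 m/s
q = v̄ × d × w = 0.6510 × 1.81 × 4.00 = 4.713 m³/s

4.71 m³/s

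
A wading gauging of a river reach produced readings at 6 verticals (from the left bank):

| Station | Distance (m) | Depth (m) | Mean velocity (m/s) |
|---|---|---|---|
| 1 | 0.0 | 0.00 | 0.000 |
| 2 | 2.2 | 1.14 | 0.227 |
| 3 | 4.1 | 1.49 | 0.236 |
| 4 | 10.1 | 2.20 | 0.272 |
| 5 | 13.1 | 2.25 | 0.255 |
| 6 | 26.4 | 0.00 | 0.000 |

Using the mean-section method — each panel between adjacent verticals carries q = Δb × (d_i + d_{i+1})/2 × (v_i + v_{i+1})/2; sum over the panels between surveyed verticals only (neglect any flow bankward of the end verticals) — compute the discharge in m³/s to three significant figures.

Panel 1-2: Δb = 2.2 m, d̄ = (0.00+1.14)/2 = 0.57, v̄ = (0.000+0.227)/2 = 0.1135 → q = 2.2×0.57×0.1135 = 0.1423 m³/s
Panel 2-3: Δb = 1.9 m, d̄ = (1.14+1.49)/2 = 1.315, v̄ = (0.227+0.236)/2 = 0.2315 → q = 1.9×1.315×0.2315 = 0.5784 m³/s
Panel 3-4: Δb = 6 m, d̄ = (1.49+2.20)/2 = 1.845, v̄ = (0.236+0.272)/2 = 0.254 → q = 6×1.845×0.254 = 2.812 m³/s
Panel 4-5: Δb = 3 m, d̄ = (2.20+2.25)/2 = 2.225, v̄ = (0.272+0.255)/2 = 0.2635 → q = 3×2.225×0.2635 = 1.759 m³/s
Panel 5-6: Δb = 13.3 m, d̄ = (2.25+0.00)/2 = 1.125, v̄ = (0.255+0.000)/2 = 0.1275 → q = 13.3×1.125×0.1275 = 1.908 m³/s
Q = Σ q = 7.199 m³/s

7.20 m³/s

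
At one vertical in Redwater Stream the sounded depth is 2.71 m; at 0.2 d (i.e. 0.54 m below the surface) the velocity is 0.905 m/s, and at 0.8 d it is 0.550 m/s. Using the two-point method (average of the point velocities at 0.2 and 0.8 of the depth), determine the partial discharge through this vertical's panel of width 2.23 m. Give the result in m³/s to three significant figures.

4.40 m³/s

v̄ = (0.905 + 0.550) / 2 = 0.7275 m/s
q = v̄ × d × w = 0.7275 × 2.71 × 2.23 = 4.397 m³/s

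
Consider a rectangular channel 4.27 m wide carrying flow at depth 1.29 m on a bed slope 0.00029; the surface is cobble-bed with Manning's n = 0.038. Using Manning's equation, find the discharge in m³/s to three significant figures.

A = b·y = 4.27 × 1.29 = 5.508 m²
P = b + 2y = 4.27 + 2×1.29 = 6.850 m
R = A/P = 5.508/6.850 = 0.8041 m
Q = (1/n)·A·R^(2/3)·S^(1/2) = (1/0.038) × 5.508 × 0.8041^(2/3) × 0.00029^(1/2) = 2.135 m³/s

2.13 m³/s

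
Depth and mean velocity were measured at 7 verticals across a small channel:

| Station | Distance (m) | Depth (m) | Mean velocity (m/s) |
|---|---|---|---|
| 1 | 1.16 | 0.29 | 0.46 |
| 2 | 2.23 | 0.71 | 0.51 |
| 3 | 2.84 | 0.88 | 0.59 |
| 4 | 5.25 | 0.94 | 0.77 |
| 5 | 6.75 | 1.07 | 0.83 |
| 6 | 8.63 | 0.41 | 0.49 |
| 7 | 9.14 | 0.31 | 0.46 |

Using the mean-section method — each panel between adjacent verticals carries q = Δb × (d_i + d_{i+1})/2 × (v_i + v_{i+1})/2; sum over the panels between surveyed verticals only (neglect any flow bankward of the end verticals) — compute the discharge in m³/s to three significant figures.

4.23 m³/s

Panel 1-2: Δb = 1.07 m, d̄ = (0.29+0.71)/2 = 0.5, v̄ = (0.46+0.51)/2 = 0.485 → q = 1.07×0.5×0.485 = 0.2595 m³/s
Panel 2-3: Δb = 0.61 m, d̄ = (0.71+0.88)/2 = 0.795, v̄ = (0.51+0.59)/2 = 0.55 → q = 0.61×0.795×0.55 = 0.2667 m³/s
Panel 3-4: Δb = 2.41 m, d̄ = (0.88+0.94)/2 = 0.91, v̄ = (0.59+0.77)/2 = 0.68 → q = 2.41×0.91×0.68 = 1.491 m³/s
Panel 4-5: Δb = 1.5 m, d̄ = (0.94+1.07)/2 = 1.005, v̄ = (0.77+0.83)/2 = 0.8 → q = 1.5×1.005×0.8 = 1.206 m³/s
Panel 5-6: Δb = 1.88 m, d̄ = (1.07+0.41)/2 = 0.74, v̄ = (0.83+0.49)/2 = 0.66 → q = 1.88×0.74×0.66 = 0.9182 m³/s
Panel 6-7: Δb = 0.51 m, d̄ = (0.41+0.31)/2 = 0.36, v̄ = (0.49+0.46)/2 = 0.475 → q = 0.51×0.36×0.475 = 0.08721 m³/s
Q = Σ q = 4.229 m³/s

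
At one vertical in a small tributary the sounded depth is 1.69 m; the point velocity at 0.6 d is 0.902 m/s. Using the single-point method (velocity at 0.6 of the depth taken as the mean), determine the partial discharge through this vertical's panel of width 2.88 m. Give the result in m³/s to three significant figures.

v̄ = v₀.₆ = 0.902 m/s
q = v̄ × d × w = 0.9020 × 1.69 × 2.88 = 4.390 m³/s

4.39 m³/s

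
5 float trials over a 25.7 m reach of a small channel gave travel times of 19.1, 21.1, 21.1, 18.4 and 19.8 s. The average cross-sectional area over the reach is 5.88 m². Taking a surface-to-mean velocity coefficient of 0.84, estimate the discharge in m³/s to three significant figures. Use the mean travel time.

6.38 m³/s

t̄ = (19.1 + 21.1 + 21.1 + 18.4 + 19.8) / 5 = 19.9 s
v_surface = L / t̄ = 25.7 / 19.9 = 1.291 m/s
v_mean = 0.84 × 1.291 = 1.085 m/s
Q = A × v_mean = 5.88 × 1.085 = 6.379 m³/s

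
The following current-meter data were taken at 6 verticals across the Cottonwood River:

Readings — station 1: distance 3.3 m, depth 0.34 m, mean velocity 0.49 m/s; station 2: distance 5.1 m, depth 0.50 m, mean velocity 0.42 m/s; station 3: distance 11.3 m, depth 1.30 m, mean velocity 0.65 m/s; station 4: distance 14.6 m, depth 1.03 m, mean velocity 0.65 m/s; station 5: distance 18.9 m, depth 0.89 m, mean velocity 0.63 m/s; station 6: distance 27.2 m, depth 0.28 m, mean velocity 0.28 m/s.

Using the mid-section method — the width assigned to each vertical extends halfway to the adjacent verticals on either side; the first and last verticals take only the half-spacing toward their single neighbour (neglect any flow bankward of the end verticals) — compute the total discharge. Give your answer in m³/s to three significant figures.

11.4 m³/s

w_1 = (5.1 − 3.3)/2 = 0.9 m; q_1 = 0.49 × 0.34 × 0.9 = 0.1499 m³/s
w_2 = (11.3 − 3.3)/2 = 4 m; q_2 = 0.42 × 0.50 × 4 = 0.8400 m³/s
w_3 = (14.6 − 5.1)/2 = 4.75 m; q_3 = 0.65 × 1.30 × 4.75 = 4.014 m³/s
w_4 = (18.9 − 11.3)/2 = 3.8 m; q_4 = 0.65 × 1.03 × 3.8 = 2.544 m³/s
w_5 = (27.2 − 14.6)/2 = 6.3 m; q_5 = 0.63 × 0.89 × 6.3 = 3.532 m³/s
w_6 = (27.2 − 18.9)/2 = 4.15 m; q_6 = 0.28 × 0.28 × 4.15 = 0.3254 m³/s
Q = Σ qᵢ = 11.41 m³/s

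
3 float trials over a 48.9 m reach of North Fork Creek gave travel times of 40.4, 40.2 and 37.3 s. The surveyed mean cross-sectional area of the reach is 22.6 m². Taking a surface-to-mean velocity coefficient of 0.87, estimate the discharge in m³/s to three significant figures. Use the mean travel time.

24.5 m³/s

t̄ = (40.4 + 40.2 + 37.3) / 3 = 39.3 s
v_surface = L / t̄ = 48.9 / 39.3 = 1.244 m/s
v_mean = 0.87 × 1.244 = 1.083 m/s
Q = A × v_mean = 22.6 × 1.083 = 24.46 m³/s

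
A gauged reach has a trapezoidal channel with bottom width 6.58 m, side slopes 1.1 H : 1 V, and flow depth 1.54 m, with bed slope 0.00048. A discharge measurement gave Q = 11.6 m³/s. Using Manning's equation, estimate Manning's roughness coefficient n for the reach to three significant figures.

0.0263

A = (b + z·y)·y = (6.58 + 1.1×1.54)×1.54 = 12.74 m²
P = b + 2y√(1+z²) = 6.58 + 2×1.54×√(1+1.1²) = 11.16 m
R = A/P = 12.74/11.16 = 1.142 m
n = (1/Q)·A·R^(2/3)·S^(1/2) = (1/11.6) × 12.74 × 1.092 × 0.02191 = 0.02629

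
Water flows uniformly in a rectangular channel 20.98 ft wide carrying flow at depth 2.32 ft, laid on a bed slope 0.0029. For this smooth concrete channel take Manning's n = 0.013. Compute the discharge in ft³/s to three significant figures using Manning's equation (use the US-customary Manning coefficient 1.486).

A = b·y = 20.98 × 2.32 = 48.67 ft²
P = b + 2y = 20.98 + 2×2.32 = 25.62 ft
R = A/P = 48.67/25.62 = 1.900 ft
Q = (1.486/n)·A·R^(2/3)·S^(1/2) = (1.486/0.013) × 48.67 × 1.900^(2/3) × 0.0029^(1/2) = 459.6 ft³/s

460 ft³/s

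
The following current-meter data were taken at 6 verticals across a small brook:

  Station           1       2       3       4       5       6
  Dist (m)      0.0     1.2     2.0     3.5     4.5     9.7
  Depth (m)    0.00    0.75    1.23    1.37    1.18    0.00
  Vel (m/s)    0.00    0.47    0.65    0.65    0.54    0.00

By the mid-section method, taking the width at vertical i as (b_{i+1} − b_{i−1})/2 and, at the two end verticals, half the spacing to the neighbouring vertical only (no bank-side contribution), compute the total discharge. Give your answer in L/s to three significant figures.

w_2 = (2.0 − 0.0)/2 = 1 m; q_2 = 0.47 × 0.75 × 1 = 0.3525 m³/s
w_3 = (3.5 − 1.2)/2 = 1.15 m; q_3 = 0.65 × 1.23 × 1.15 = 0.9194 m³/s
w_4 = (4.5 − 2.0)/2 = 1.25 m; q_4 = 0.65 × 1.37 × 1.25 = 1.113 m³/s
w_5 = (9.7 − 3.5)/2 = 3.1 m; q_5 = 0.54 × 1.18 × 3.1 = 1.975 m³/s
Stations 1, 6 contribute zero (depth or velocity is 0).
Q = Σ qᵢ = 4.360 m³/s
= 4.360 × 1000 = 4360 L/s

4360 L/s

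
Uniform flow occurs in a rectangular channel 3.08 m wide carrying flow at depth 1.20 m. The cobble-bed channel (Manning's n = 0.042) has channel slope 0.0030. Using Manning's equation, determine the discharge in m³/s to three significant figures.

A = b·y = 3.08 × 1.20 = 3.696 m²
P = b + 2y = 3.08 + 2×1.20 = 5.480 m
R = A/P = 3.696/5.480 = 0.6745 m
Q = (1/n)·A·R^(2/3)·S^(1/2) = (1/0.042) × 3.696 × 0.6745^(2/3) × 0.0030^(1/2) = 3.707 m³/s

3.71 m³/s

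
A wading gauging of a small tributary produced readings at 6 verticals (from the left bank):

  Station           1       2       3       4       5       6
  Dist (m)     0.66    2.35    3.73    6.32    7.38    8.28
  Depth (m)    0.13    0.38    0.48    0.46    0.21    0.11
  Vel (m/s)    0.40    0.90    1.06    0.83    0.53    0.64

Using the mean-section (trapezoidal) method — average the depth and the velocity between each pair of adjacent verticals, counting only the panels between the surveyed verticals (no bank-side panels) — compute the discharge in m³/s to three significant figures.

2.34 m³/s

Panel 1-2: Δb = 1.69 m, d̄ = (0.13+0.38)/2 = 0.255, v̄ = (0.40+0.90)/2 = 0.65 → q = 1.69×0.255×0.65 = 0.2801 m³/s
Panel 2-3: Δb = 1.38 m, d̄ = (0.38+0.48)/2 = 0.43, v̄ = (0.90+1.06)/2 = 0.98 → q = 1.38×0.43×0.98 = 0.5815 m³/s
Panel 3-4: Δb = 2.59 m, d̄ = (0.48+0.46)/2 = 0.47, v̄ = (1.06+0.83)/2 = 0.945 → q = 2.59×0.47×0.945 = 1.150 m³/s
Panel 4-5: Δb = 1.06 m, d̄ = (0.46+0.21)/2 = 0.335, v̄ = (0.83+0.53)/2 = 0.68 → q = 1.06×0.335×0.68 = 0.2415 m³/s
Panel 5-6: Δb = 0.9 m, d̄ = (0.21+0.11)/2 = 0.16, v̄ = (0.53+0.64)/2 = 0.585 → q = 0.9×0.16×0.585 = 0.08424 m³/s
Q = Σ q = 2.338 m³/s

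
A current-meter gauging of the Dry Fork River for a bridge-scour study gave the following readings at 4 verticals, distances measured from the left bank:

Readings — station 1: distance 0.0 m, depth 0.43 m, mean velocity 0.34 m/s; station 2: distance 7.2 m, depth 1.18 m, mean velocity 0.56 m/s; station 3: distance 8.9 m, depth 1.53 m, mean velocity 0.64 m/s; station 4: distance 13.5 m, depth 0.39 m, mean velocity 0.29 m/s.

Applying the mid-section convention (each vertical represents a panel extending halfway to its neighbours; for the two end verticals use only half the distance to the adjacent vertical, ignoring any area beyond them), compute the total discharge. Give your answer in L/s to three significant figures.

6810 L/s

w_1 = (7.2 − 0.0)/2 = 3.6 m; q_1 = 0.34 × 0.43 × 3.6 = 0.5263 m³/s
w_2 = (8.9 − 0.0)/2 = 4.45 m; q_2 = 0.56 × 1.18 × 4.45 = 2.941 m³/s
w_3 = (13.5 − 7.2)/2 = 3.15 m; q_3 = 0.64 × 1.53 × 3.15 = 3.084 m³/s
w_4 = (13.5 − 8.9)/2 = 2.3 m; q_4 = 0.29 × 0.39 × 2.3 = 0.2601 m³/s
Q = Σ qᵢ = 6.811 m³/s
= 6.811 × 1000 = 6811 L/s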